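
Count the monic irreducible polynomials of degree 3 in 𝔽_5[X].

40

By the necklace-counting formula, N_5(3) = (1/3) Σ_{d|3} μ(3/d)·5^d.
Divisors of 3: 1, 3; μ(3/d) for each: -1, 1.
Σ = − 5^1 + 5^3 = 120.
N = 120/3 = 40.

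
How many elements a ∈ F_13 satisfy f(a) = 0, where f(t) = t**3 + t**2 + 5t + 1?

2

Evaluate at each of the 13 elements of F_13:
f(0) = 1; f(1) = 8; f(2) = 10; f(3) = 0 → root; f(4) = 10; f(5) = 7; f(6) = 10; f(7) = 12; f(8) = 6; f(9) = 11; f(10) = 7; f(11) = 0 → root; f(12) = 9.
Roots: {3, 11}.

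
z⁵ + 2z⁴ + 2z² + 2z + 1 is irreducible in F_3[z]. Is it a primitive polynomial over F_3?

Write f(z) = z⁵ + 2z⁴ + 2z² + 2z + 1.
|GF(3^5)^×| = 3^5 − 1 = 242. Prime factorization: 242 = 2·11^2.
f is primitive ⇔ z has order 242 in GF(3)[z]/(f), i.e. z^(242/q) ≠ 1 for each prime q | 242.
z^(121) mod f = 2.
z^(22) mod f = z⁴ + z³ + 2.
None equal 1, so z has full order 242; f is primitive.

Yes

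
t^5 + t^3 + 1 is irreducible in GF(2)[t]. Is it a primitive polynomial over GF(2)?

Write f(t) = t^5 + t^3 + 1.
|GF(2^5)^×| = 2^5 − 1 = 31. Prime factorization: 31 = 31.
f is primitive ⇔ t has order 31 in GF(2)[t]/(f), i.e. t^(31/q) ≠ 1 for each prime q | 31.
t^(1) mod f = t.
None equal 1, so t has full order 31; f is primitive.

Yes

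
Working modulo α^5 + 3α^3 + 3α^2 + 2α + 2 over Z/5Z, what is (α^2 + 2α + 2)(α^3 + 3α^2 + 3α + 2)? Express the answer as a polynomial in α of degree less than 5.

3α^3 + α^2 + 3α + 2

Multiply in Z/5Z[α]: (α^2 + 2α + 2)·(α^3 + 3α^2 + 3α + 2) = α^5 + α^3 + 4α^2 + 4.
Reduce using α^5 ≡ 2α^3 + 2α^2 + 3α + 3 (mod α^5 + 3α^3 + 3α^2 + 2α + 2).
Reduced: 3α^3 + α^2 + 3α + 2.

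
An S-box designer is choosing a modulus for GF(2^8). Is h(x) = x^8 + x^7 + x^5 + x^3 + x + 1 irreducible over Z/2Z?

No

Check for roots in Z/2Z: h(0) = 1; h(1) = 0 → root.
h(1) = 0, so (x − 1) divides h(x); h is reducible.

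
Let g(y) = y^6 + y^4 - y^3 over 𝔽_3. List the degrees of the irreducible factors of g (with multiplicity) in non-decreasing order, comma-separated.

1, 1, 1, 1, 2

Roots in 𝔽_3: g(0) = 0 → root; g(1) = 1; g(2) = 0 → root.
Linear factors from roots: (y), (y + 1).
Complete factorization: g(y) = (y + 1)·(y)^3·(y^2 - y - 1).
Factor degrees with multiplicity: 1 + 1 + 1 + 1 + 2 = 6.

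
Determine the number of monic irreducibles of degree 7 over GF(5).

By the necklace-counting formula, N_5(7) = (1/7) Σ_{d|7} μ(7/d)·5^d.
Divisors of 7: 1, 7; μ(7/d) for each: -1, 1.
Σ = − 5^1 + 5^7 = 78120.
N = 78120/7 = 11160.

11160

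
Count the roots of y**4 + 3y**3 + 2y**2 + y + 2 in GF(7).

Write g(y) = y**4 + 3y**3 + 2y**2 + y + 2.
Evaluate at each of the 7 elements of GF(7):
g(0) = 2; g(1) = 2; g(2) = 3; g(3) = 3; g(4) = 3; g(5) = 0 → root; g(6) = 1.
Roots: {5}.

1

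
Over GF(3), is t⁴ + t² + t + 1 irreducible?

Yes

Write g(t) = t⁴ + t² + t + 1.
Check for roots in GF(3): g(0) = 1; g(1) = 1; g(2) = 2.
No roots, so no linear factors.
Monic irreducibles of degree 2 over GF(3): t² + 1, t² + t - 1, t² - t - 1.
None of them divide g (all give nonzero remainder).
No irreducible factor of degree ≤ 2 exists, so g is irreducible over GF(3).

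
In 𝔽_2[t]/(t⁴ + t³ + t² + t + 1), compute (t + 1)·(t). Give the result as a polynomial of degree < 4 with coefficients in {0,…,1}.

t^2 + t

Multiply in 𝔽_2[t]: (t + 1)·(t) = t² + t.
Reduced: t² + t.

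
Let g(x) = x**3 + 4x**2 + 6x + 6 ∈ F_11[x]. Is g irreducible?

Check each element of F_11 for a root: g(0)=6, g(1)=6, g(2)=9, g(3)=10, g(4)=4, g(5)=8, g(6)=6, g(7)=4, g(8)=8, g(9)=2, g(10)=3.
No roots. A degree-3 polynomial over a field with no linear factor is irreducible.

Yes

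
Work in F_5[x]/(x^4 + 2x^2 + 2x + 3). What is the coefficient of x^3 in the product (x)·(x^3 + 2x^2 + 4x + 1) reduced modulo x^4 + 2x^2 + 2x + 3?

2

Multiply in F_5[x]: (x)·(x^3 + 2x^2 + 4x + 1) = x^4 + 2x^3 + 4x^2 + x.
Reduce using x^4 ≡ 3x^2 + 3x + 2 (mod x^4 + 2x^2 + 2x + 3).
Reduced: 2x^3 + 2x^2 + 4x + 2.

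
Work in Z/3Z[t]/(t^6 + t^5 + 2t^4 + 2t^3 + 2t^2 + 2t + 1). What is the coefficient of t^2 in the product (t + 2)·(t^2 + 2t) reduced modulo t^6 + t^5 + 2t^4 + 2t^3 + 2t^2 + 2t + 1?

1

Multiply in Z/3Z[t]: (t + 2)·(t^2 + 2t) = t^3 + t^2 + t.
Reduced: t^3 + t^2 + t.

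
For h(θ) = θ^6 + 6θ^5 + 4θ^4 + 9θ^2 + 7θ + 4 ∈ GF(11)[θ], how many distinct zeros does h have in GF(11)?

3

Evaluate at each of the 11 elements of GF(11):
h(0) = 4; h(1) = 9; h(2) = 0 → root; h(3) = 10; h(4) = 0 → root; h(5) = 3; h(6) = 9; h(7) = 9; h(8) = 0 → root; h(9) = 6; h(10) = 5.
Roots: {2, 4, 8}.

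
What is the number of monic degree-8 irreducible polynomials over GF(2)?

30

By the necklace-counting formula, N_2(8) = (1/8) Σ_{d|8} μ(8/d)·2^d.
Divisors of 8: 1, 2, 4, 8; μ(8/d) for each: 0, 0, -1, 1.
Σ = − 2^4 + 2^8 = 240.
N = 240/8 = 30.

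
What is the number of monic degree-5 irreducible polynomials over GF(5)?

Gauss's count: N_{5}(5) = (1/5) Σ_{d|5} μ(5/d)·5^d.
Divisors of 5: 1, 5; μ(5/d) for each: -1, 1.
Σ = − 5^1 + 5^5 = 3120.
N = 3120/5 = 624.

624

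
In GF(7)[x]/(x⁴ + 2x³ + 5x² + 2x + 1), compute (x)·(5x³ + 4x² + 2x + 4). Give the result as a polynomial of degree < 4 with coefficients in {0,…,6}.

Multiply in GF(7)[x]: (x)·(5x³ + 4x² + 2x + 4) = 5x⁴ + 4x³ + 2x² + 4x.
Reduce using x⁴ ≡ 5x³ + 2x² + 5x + 6 (mod x⁴ + 2x³ + 5x² + 2x + 1).
Reduced: x³ + 5x² + x + 2.

x^3 + 5x^2 + x + 2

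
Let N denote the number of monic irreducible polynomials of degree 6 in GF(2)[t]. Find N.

x^(2^6) − x is the product of all monic irreducibles of degree dividing 6; Möbius inversion gives N = (1/6) Σ μ(6/d)·2^d.
Divisors of 6: 1, 2, 3, 6; μ(6/d) for each: 1, -1, -1, 1.
Σ = 2^1 − 2^2 − 2^3 + 2^6 = 54.
N = 54/6 = 9.

9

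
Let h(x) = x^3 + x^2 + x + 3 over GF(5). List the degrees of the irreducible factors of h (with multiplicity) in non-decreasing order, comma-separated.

Roots in GF(5): h(0) = 3; h(1) = 1; h(2) = 2; h(3) = 2; h(4) = 2.
Complete factorization: h(x) = (x^3 + x^2 + x + 3).
Factor degrees with multiplicity: 3 = 3.

3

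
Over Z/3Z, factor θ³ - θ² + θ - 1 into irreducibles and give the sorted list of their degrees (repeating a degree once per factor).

1, 2

Write h(θ) = θ³ - θ² + θ - 1.
Roots in Z/3Z: h(0) = 2; h(1) = 0 → root; h(2) = 2.
Linear factors from roots: (θ - 1).
Complete factorization: h(θ) = (θ - 1)·(θ² + 1).
Factor degrees with multiplicity: 1 + 2 = 3.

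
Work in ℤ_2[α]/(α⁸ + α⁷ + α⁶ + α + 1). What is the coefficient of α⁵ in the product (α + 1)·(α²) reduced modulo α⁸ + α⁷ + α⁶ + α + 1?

Multiply in ℤ_2[α]: (α + 1)·(α²) = α³ + α².
Reduced: α³ + α².

0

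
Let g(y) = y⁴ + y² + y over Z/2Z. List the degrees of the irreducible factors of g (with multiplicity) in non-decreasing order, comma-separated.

Roots in Z/2Z: g(0) = 0 → root; g(1) = 1.
Linear factors from roots: (y).
Complete factorization: g(y) = (y)·(y³ + y + 1).
Factor degrees with multiplicity: 1 + 3 = 4.

1, 3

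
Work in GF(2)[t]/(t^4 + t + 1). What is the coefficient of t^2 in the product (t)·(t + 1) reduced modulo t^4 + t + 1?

1

Multiply in GF(2)[t]: (t)·(t + 1) = t^2 + t.
Reduced: t^2 + t.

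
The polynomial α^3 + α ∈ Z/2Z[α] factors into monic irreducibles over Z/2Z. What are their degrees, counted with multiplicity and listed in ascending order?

1, 1, 1

Write h(α) = α^3 + α.
Roots in Z/2Z: h(0) = 0 → root; h(1) = 0 → root.
Linear factors from roots: (α), (α + 1).
Complete factorization: h(α) = (α)·(α + 1)^2.
Factor degrees with multiplicity: 1 + 1 + 1 = 3.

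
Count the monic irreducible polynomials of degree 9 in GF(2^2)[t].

The number of monic irreducibles of degree 9 over GF(4) is (1/9)·Σ_{d∣9} μ(9/d) 4^d.
Divisors of 9: 1, 3, 9; μ(9/d) for each: 0, -1, 1.
Σ = − 4^3 + 4^9 = 262080.
N = 262080/9 = 29120.

29120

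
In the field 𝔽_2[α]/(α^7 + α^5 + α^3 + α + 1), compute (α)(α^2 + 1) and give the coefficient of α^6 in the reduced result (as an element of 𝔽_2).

Multiply in 𝔽_2[α]: (α)·(α^2 + 1) = α^3 + α.
Reduced: α^3 + α.

0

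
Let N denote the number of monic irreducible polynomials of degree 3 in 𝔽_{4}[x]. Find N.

20

By the necklace-counting formula, N_4(3) = (1/3) Σ_{d|3} μ(3/d)·4^d.
Divisors of 3: 1, 3; μ(3/d) for each: -1, 1.
Σ = − 4^1 + 4^3 = 60.
N = 60/3 = 20.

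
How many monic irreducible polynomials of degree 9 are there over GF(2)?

x^(2^9) − x is the product of all monic irreducibles of degree dividing 9; Möbius inversion gives N = (1/9) Σ μ(9/d)·2^d.
Divisors of 9: 1, 3, 9; μ(9/d) for each: 0, -1, 1.
Σ = − 2^3 + 2^9 = 504.
N = 504/9 = 56.

56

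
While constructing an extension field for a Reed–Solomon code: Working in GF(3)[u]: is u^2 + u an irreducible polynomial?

No

Write P(u) = u^2 + u.
Check for roots in GF(3): P(0) = 0 → root; P(1) = 2; P(2) = 0 → root.
P(0) = 0, so (u) divides P(u); P is reducible.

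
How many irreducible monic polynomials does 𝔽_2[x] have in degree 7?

By the necklace-counting formula, N_2(7) = (1/7) Σ_{d|7} μ(7/d)·2^d.
Divisors of 7: 1, 7; μ(7/d) for each: -1, 1.
Σ = − 2^1 + 2^7 = 126.
N = 126/7 = 18.

18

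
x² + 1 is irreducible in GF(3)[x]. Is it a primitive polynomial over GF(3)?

Write f(x) = x² + 1.
|GF(3^2)^×| = 3^2 − 1 = 8. Prime factorization: 8 = 2^3.
f is primitive ⇔ x has order 8 in GF(3)[x]/(f), i.e. x^(8/q) ≠ 1 for each prime q | 8.
x^(4) mod f = 1
Since x^(4) = 1, the order of x divides 4 < 8; not primitive.

No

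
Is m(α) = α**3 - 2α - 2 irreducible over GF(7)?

Yes

Check for roots in GF(7): m(0) = 5; m(1) = 4; m(2) = 2; m(3) = 5; m(4) = 5; m(5) = 1; m(6) = 6.
No roots. A degree-3 polynomial over a field with no linear factor is irreducible.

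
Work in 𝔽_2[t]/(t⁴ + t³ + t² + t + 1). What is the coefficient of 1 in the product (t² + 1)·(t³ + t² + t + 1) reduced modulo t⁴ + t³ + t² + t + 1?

1

Multiply in 𝔽_2[t]: (t² + 1)·(t³ + t² + t + 1) = t⁵ + t⁴ + t + 1.
Reduce using t⁴ ≡ t³ + t² + t + 1 (mod t⁴ + t³ + t² + t + 1).
Reduced: t³ + t² + 1.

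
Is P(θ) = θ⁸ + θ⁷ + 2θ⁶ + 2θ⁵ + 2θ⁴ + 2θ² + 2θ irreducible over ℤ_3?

No

Check for roots in ℤ_3: P(0) = 0 → root; P(1) = 0 → root; P(2) = 2.
P(0) = 0, so (θ) divides P(θ); P is reducible.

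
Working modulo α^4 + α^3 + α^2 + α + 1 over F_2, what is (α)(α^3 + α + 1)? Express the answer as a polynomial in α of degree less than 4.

Multiply in F_2[α]: (α)·(α^3 + α + 1) = α^4 + α^2 + α.
Reduce using α^4 ≡ α^3 + α^2 + α + 1 (mod α^4 + α^3 + α^2 + α + 1).
Reduced: α^3 + 1.

α^3 + 1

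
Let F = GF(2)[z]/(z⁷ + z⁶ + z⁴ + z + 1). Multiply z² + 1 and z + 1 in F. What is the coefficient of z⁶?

Multiply in GF(2)[z]: (z² + 1)·(z + 1) = z³ + z² + z + 1.
Reduced: z³ + z² + z + 1.

0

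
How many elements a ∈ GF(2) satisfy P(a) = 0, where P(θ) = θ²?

Evaluate at each of the 2 elements of GF(2):
P(0) = 0 → root; P(1) = 1.
Roots: {0}.

1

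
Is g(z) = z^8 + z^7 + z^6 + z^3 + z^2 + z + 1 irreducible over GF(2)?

Yes

Check for roots in GF(2): g(0) = 1; g(1) = 1.
No roots, so no linear factors.
Monic irreducibles of degree 2 over GF(2): z^2 + z + 1.
None of them divide g (all give nonzero remainder).
Monic irreducibles of degree 3 over GF(2): z^3 + z + 1, z^3 + z^2 + 1.
None of them divide g (all give nonzero remainder).
Monic irreducibles of degree 4 over GF(2): z^4 + z + 1, z^4 + z^3 + 1, z^4 + z^3 + z^2 + z + 1.
None of them divide g (all give nonzero remainder).
No irreducible factor of degree ≤ 4 exists, so g is irreducible over GF(2).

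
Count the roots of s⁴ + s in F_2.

2

Write f(s) = s⁴ + s.
Evaluate at each of the 2 elements of F_2:
f(0) = 0 → root; f(1) = 0 → root.
Roots: {0, 1}.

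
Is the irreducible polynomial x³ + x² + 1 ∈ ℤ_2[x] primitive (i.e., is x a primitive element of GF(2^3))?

Yes

Write f(x) = x³ + x² + 1.
|GF(2^3)^×| = 2^3 − 1 = 7. Prime factorization: 7 = 7.
f is primitive ⇔ x has order 7 in GF(2)[x]/(f), i.e. x^(7/q) ≠ 1 for each prime q | 7.
x^(1) mod f = x.
None equal 1, so x has full order 7; f is primitive.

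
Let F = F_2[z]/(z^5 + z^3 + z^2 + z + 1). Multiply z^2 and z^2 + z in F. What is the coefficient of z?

0

Multiply in F_2[z]: (z^2)·(z^2 + z) = z^4 + z^3.
Reduced: z^4 + z^3.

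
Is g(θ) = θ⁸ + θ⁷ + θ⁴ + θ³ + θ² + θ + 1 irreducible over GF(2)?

Check for roots in GF(2): g(0) = 1; g(1) = 1.
No roots, so no linear factors.
Monic irreducibles of degree 2 over GF(2): θ² + θ + 1.
None of them divide g (all give nonzero remainder).
Monic irreducibles of degree 3 over GF(2): θ³ + θ + 1, θ³ + θ² + 1.
None of them divide g (all give nonzero remainder).
Monic irreducibles of degree 4 over GF(2): θ⁴ + θ + 1, θ⁴ + θ³ + 1, θ⁴ + θ³ + θ² + θ + 1.
None of them divide g (all give nonzero remainder).
No irreducible factor of degree ≤ 4 exists, so g is irreducible over GF(2).

Yes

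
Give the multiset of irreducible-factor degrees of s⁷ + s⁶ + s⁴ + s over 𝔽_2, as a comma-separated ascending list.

Write h(s) = s⁷ + s⁶ + s⁴ + s.
Roots in 𝔽_2: h(0) = 0 → root; h(1) = 0 → root.
Linear factors from roots: (s), (s + 1).
Complete factorization: h(s) = (s)·(s + 1)^3·(s³ + s + 1).
Factor degrees with multiplicity: 1 + 1 + 1 + 1 + 3 = 7.

1, 1, 1, 1, 3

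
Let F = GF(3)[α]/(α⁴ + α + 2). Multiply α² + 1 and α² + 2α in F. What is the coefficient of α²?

Multiply in GF(3)[α]: (α² + 1)·(α² + 2α) = α⁴ + 2α³ + α² + 2α.
Reduce using α⁴ ≡ 2α + 1 (mod α⁴ + α + 2).
Reduced: 2α³ + α² + α + 1.

1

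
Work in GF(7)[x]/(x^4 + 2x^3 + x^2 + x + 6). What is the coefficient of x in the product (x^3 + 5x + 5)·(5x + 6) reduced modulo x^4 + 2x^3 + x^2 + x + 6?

Multiply in GF(7)[x]: (x^3 + 5x + 5)·(5x + 6) = 5x^4 + 6x^3 + 4x^2 + 6x + 2.
Reduce using x^4 ≡ 5x^3 + 6x^2 + 6x + 1 (mod x^4 + 2x^3 + x^2 + x + 6).
Reduced: 3x^3 + 6x^2 + x.

1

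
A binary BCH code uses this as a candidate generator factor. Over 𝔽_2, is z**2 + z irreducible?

Write f(z) = z**2 + z.
Check for roots in 𝔽_2: f(0) = 0 → root; f(1) = 0 → root.
f(0) = 0, so (z) divides f(z); f is reducible.

No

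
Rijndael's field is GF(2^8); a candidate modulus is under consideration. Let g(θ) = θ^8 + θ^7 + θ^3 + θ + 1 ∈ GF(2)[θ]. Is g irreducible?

Yes

Check for roots in GF(2): g(0) = 1; g(1) = 1.
No roots, so no linear factors.
Monic irreducibles of degree 2 over GF(2): θ^2 + θ + 1.
None of them divide g (all give nonzero remainder).
Monic irreducibles of degree 3 over GF(2): θ^3 + θ + 1, θ^3 + θ^2 + 1.
None of them divide g (all give nonzero remainder).
Monic irreducibles of degree 4 over GF(2): θ^4 + θ + 1, θ^4 + θ^3 + 1, θ^4 + θ^3 + θ^2 + θ + 1.
None of them divide g (all give nonzero remainder).
No irreducible factor of degree ≤ 4 exists, so g is irreducible over GF(2).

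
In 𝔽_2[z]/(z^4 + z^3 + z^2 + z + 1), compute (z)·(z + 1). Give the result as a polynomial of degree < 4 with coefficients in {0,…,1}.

z^2 + z

Multiply in 𝔽_2[z]: (z)·(z + 1) = z^2 + z.
Reduced: z^2 + z.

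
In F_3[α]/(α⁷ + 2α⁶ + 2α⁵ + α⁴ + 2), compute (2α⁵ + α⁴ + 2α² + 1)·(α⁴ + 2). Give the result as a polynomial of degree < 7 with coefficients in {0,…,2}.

Multiply in F_3[α]: (2α⁵ + α⁴ + 2α² + 1)·(α⁴ + 2) = 2α⁹ + α⁸ + 2α⁶ + α⁵ + α² + 2.
Reduce using α⁷ ≡ α⁶ + α⁵ + 2α⁴ + 1 (mod α⁷ + 2α⁶ + 2α⁵ + α⁴ + 2).
Reduced: 2α⁶ + α⁴ + 1.

2α^6 + α^4 + 1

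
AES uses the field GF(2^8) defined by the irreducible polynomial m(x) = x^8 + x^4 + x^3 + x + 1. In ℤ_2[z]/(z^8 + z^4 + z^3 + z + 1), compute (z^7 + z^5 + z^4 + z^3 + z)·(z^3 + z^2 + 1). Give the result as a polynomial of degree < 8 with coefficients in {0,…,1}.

Multiply in ℤ_2[z]: (z^7 + z^5 + z^4 + z^3 + z)·(z^3 + z^2 + 1) = z^10 + z^9 + z^8 + z^7 + z.
Reduce using z^8 ≡ z^4 + z^3 + z + 1 (mod z^8 + z^4 + z^3 + z + 1).
Reduced: z^7 + z^6 + z + 1.

z^7 + z^6 + z + 1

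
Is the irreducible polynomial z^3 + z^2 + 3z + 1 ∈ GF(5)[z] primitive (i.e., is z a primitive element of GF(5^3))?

Write f(z) = z^3 + z^2 + 3z + 1.
|GF(5^3)^×| = 5^3 − 1 = 124. Prime factorization: 124 = 2^2·31.
f is primitive ⇔ z has order 124 in GF(5)[z]/(f), i.e. z^(124/q) ≠ 1 for each prime q | 124.
z^(62) mod f = 1
z^(4) mod f = 3z^2 + 2z + 1.
Since z^(62) = 1, the order of z divides 62 < 124; not primitive.

No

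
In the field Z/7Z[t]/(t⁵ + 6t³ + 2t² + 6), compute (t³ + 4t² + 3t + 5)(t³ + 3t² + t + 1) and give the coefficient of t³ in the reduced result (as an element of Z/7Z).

3

Multiply in Z/7Z[t]: (t³ + 4t² + 3t + 5)·(t³ + 3t² + t + 1) = t⁶ + 2t⁴ + 5t³ + t² + t + 5.
Reduce using t⁵ ≡ t³ + 5t² + 1 (mod t⁵ + 6t³ + 2t² + 6).
Reduced: 3t⁴ + 3t³ + t² + 2t + 5.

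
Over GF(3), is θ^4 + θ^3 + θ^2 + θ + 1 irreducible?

Yes

Write g(θ) = θ^4 + θ^3 + θ^2 + θ + 1.
Check for roots in GF(3): g(0) = 1; g(1) = 2; g(2) = 1.
No roots, so no linear factors.
Monic irreducibles of degree 2 over GF(3): θ^2 + 1, θ^2 + θ + 2, θ^2 + 2θ + 2.
None of them divide g (all give nonzero remainder).
No irreducible factor of degree ≤ 2 exists, so g is irreducible over GF(3).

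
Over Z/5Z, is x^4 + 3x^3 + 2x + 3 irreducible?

Write m(x) = x^4 + 3x^3 + 2x + 3.
Check for roots in Z/5Z: m(0) = 3; m(1) = 4; m(2) = 2; m(3) = 1; m(4) = 4.
No roots, so no linear factors.
Degree-2 irreducible divisors: test the 10 monic irreducibles of degree 2 over GF(5).
None of them divide m (all give nonzero remainder).
No irreducible factor of degree ≤ 2 exists, so m is irreducible over GF(5).

Yes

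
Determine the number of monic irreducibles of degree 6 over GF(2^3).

43596

x^(8^6) − x is the product of all monic irreducibles of degree dividing 6; Möbius inversion gives N = (1/6) Σ μ(6/d)·8^d.
Divisors of 6: 1, 2, 3, 6; μ(6/d) for each: 1, -1, -1, 1.
Σ = 8^1 − 8^2 − 8^3 + 8^6 = 261576.
N = 261576/6 = 43596.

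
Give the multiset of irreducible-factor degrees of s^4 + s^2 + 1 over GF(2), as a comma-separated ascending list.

2, 2

Write g(s) = s^4 + s^2 + 1.
Roots in GF(2): g(0) = 1; g(1) = 1.
Complete factorization: g(s) = (s^2 + s + 1)^2.
Factor degrees with multiplicity: 2 + 2 = 4.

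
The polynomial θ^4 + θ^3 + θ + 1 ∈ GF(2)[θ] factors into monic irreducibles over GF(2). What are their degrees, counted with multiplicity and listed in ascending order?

Write h(θ) = θ^4 + θ^3 + θ + 1.
Roots in GF(2): h(0) = 1; h(1) = 0 → root.
Linear factors from roots: (θ + 1).
Complete factorization: h(θ) = (θ + 1)^2·(θ^2 + θ + 1).
Factor degrees with multiplicity: 1 + 1 + 2 = 4.

1, 1, 2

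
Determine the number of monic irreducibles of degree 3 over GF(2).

The number of monic irreducibles of degree 3 over GF(2) is (1/3)·Σ_{d∣3} μ(3/d) 2^d.
Divisors of 3: 1, 3; μ(3/d) for each: -1, 1.
Σ = − 2^1 + 2^3 = 6.
N = 6/3 = 2.

2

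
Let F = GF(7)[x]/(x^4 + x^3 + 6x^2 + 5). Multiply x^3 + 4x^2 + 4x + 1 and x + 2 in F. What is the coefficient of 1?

Multiply in GF(7)[x]: (x^3 + 4x^2 + 4x + 1)·(x + 2) = x^4 + 6x^3 + 5x^2 + 2x + 2.
Reduce using x^4 ≡ 6x^3 + x^2 + 2 (mod x^4 + x^3 + 6x^2 + 5).
Reduced: 5x^3 + 6x^2 + 2x + 4.

4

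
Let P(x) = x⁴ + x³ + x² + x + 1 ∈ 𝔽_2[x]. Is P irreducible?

Check for roots in 𝔽_2: P(0) = 1; P(1) = 1.
No roots, so no linear factors.
Monic irreducibles of degree 2 over GF(2): x² + x + 1.
None of them divide P (all give nonzero remainder).
No irreducible factor of degree ≤ 2 exists, so P is irreducible over GF(2).

Yes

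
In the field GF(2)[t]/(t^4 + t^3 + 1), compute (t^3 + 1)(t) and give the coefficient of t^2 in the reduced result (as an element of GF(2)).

0

Multiply in GF(2)[t]: (t^3 + 1)·(t) = t^4 + t.
Reduce using t^4 ≡ t^3 + 1 (mod t^4 + t^3 + 1).
Reduced: t^3 + t + 1.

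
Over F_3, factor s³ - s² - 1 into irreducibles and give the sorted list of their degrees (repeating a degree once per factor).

Write f(s) = s³ - s² - 1.
Roots in F_3: f(0) = 2; f(1) = 2; f(2) = 0 → root.
Linear factors from roots: (s + 1).
Complete factorization: f(s) = (s + 1)·(s² + s - 1).
Factor degrees with multiplicity: 1 + 2 = 3.

1, 2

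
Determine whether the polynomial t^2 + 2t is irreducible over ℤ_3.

Write P(t) = t^2 + 2t.
Check for roots in ℤ_3: P(0) = 0 → root; P(1) = 0 → root; P(2) = 2.
P(0) = 0, so (t) divides P(t); P is reducible.

No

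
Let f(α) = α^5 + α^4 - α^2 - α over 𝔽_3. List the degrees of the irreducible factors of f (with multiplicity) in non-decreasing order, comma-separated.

1, 1, 1, 1, 1

Roots in 𝔽_3: f(0) = 0 → root; f(1) = 0 → root; f(2) = 0 → root.
Linear factors from roots: (α), (α - 1), (α + 1).
Complete factorization: f(α) = (α)·(α + 1)·(α - 1)^3.
Factor degrees with multiplicity: 1 + 1 + 1 + 1 + 1 = 5.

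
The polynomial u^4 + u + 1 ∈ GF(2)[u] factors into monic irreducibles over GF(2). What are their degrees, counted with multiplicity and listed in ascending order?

4

Write f(u) = u^4 + u + 1.
Roots in GF(2): f(0) = 1; f(1) = 1.
Complete factorization: f(u) = (u^4 + u + 1).
Factor degrees with multiplicity: 4 = 4.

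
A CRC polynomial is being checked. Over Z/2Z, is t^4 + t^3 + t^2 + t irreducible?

No

Write h(t) = t^4 + t^3 + t^2 + t.
Check for roots in Z/2Z: h(0) = 0 → root; h(1) = 0 → root.
h(0) = 0, so (t) divides h(t); h is reducible.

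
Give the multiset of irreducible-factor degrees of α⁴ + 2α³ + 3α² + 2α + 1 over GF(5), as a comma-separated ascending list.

Write g(α) = α⁴ + 2α³ + 3α² + 2α + 1.
Roots in GF(5): g(0) = 1; g(1) = 4; g(2) = 4; g(3) = 4; g(4) = 1.
Complete factorization: g(α) = (α² + α + 1)^2.
Factor degrees with multiplicity: 2 + 2 = 4.

2, 2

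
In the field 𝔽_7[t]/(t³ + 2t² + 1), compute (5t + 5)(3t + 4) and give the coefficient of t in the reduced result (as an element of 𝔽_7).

Multiply in 𝔽_7[t]: (5t + 5)·(3t + 4) = t² + 6.
Reduced: t² + 6.

0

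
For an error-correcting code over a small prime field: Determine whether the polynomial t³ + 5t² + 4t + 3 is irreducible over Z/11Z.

Yes

Write h(t) = t³ + 5t² + 4t + 3.
Check each element of Z/11Z for a root: h(0)=3, h(1)=2, h(2)=6, h(3)=10, h(4)=9, h(5)=9, h(6)=5, h(7)=3, h(8)=9, h(9)=7, h(10)=3.
No roots. A degree-3 polynomial over a field with no linear factor is irreducible.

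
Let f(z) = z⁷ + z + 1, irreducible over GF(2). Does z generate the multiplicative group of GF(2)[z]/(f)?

|GF(2^7)^×| = 2^7 − 1 = 127. Prime factorization: 127 = 127.
f is primitive ⇔ z has order 127 in GF(2)[z]/(f), i.e. z^(127/q) ≠ 1 for each prime q | 127.
z^(1) mod f = z.
None equal 1, so z has full order 127; f is primitive.

Yes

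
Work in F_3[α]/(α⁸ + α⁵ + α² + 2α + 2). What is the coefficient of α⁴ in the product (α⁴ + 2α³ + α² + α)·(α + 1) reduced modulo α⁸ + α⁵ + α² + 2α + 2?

Multiply in F_3[α]: (α⁴ + 2α³ + α² + α)·(α + 1) = α⁵ + 2α² + α.
Reduced: α⁵ + 2α² + α.

0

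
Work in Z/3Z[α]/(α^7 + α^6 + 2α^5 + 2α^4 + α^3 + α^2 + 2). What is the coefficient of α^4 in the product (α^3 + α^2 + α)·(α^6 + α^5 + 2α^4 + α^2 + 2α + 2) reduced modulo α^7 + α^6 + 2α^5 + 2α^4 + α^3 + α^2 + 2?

Multiply in Z/3Z[α]: (α^3 + α^2 + α)·(α^6 + α^5 + 2α^4 + α^2 + 2α + 2) = α^9 + 2α^8 + α^7 + 2α^3 + α^2 + 2α.
Reduce using α^7 ≡ 2α^6 + α^5 + α^4 + 2α^3 + 2α^2 + 1 (mod α^7 + α^6 + 2α^5 + 2α^4 + α^3 + α^2 + 2).
Reduced: α^6 + α^5 + 2α^4 + α^2 + 1.

2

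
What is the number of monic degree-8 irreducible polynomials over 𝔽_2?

Gauss's count: N_{2}(8) = (1/8) Σ_{d|8} μ(8/d)·2^d.
Divisors of 8: 1, 2, 4, 8; μ(8/d) for each: 0, 0, -1, 1.
Σ = − 2^4 + 2^8 = 240.
N = 240/8 = 30.

30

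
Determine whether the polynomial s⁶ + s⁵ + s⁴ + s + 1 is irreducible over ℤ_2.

Write m(s) = s⁶ + s⁵ + s⁴ + s + 1.
Check for roots in ℤ_2: m(0) = 1; m(1) = 1.
No roots, so no linear factors.
Monic irreducibles of degree 2 over GF(2): s² + s + 1.
None of them divide m (all give nonzero remainder).
Monic irreducibles of degree 3 over GF(2): s³ + s + 1, s³ + s² + 1.
None of them divide m (all give nonzero remainder).
No irreducible factor of degree ≤ 3 exists, so m is irreducible over GF(2).

Yes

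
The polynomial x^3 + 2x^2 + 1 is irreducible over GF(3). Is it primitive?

Yes

Write f(x) = x^3 + 2x^2 + 1.
|GF(3^3)^×| = 3^3 − 1 = 26. Prime factorization: 26 = 2·13.
f is primitive ⇔ x has order 26 in GF(3)[x]/(f), i.e. x^(26/q) ≠ 1 for each prime q | 26.
x^(13) mod f = 2.
x^(2) mod f = x^2.
None equal 1, so x has full order 26; f is primitive.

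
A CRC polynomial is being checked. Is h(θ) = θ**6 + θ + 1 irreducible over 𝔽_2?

Check for roots in 𝔽_2: h(0) = 1; h(1) = 1.
No roots, so no linear factors.
Monic irreducibles of degree 2 over GF(2): θ**2 + θ + 1.
None of them divide h (all give nonzero remainder).
Monic irreducibles of degree 3 over GF(2): θ**3 + θ + 1, θ**3 + θ**2 + 1.
None of them divide h (all give nonzero remainder).
No irreducible factor of degree ≤ 3 exists, so h is irreducible over GF(2).

Yes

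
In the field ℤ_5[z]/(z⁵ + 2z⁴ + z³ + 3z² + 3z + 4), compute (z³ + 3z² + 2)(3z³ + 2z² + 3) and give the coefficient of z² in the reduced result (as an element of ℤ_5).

4

Multiply in ℤ_5[z]: (z³ + 3z² + 2)·(3z³ + 2z² + 3) = 3z⁶ + z⁵ + z⁴ + 4z³ + 3z² + 1.
Reduce using z⁵ ≡ 3z⁴ + 4z³ + 2z² + 2z + 1 (mod z⁵ + 2z⁴ + z³ + 3z² + 3z + 4).
Reduced: 3z⁴ + 4z² + 3z + 1.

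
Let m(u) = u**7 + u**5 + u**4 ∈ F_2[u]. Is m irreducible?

Check for roots in F_2: m(0) = 0 → root; m(1) = 1.
m(0) = 0, so (u) divides m(u); m is reducible.

No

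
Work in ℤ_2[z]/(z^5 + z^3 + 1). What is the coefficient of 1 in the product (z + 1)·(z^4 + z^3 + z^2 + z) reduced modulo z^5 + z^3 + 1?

Multiply in ℤ_2[z]: (z + 1)·(z^4 + z^3 + z^2 + z) = z^5 + z.
Reduce using z^5 ≡ z^3 + 1 (mod z^5 + z^3 + 1).
Reduced: z^3 + z + 1.

1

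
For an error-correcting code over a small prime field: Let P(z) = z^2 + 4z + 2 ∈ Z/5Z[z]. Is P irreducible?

Yes

Check for roots in Z/5Z: P(0) = 2; P(1) = 2; P(2) = 4; P(3) = 3; P(4) = 4.
No roots. A degree-2 polynomial over a field with no linear factor is irreducible.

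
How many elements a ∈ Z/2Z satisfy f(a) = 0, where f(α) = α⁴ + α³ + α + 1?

1

Evaluate at each of the 2 elements of Z/2Z:
f(0) = 1; f(1) = 0 → root.
Roots: {1}.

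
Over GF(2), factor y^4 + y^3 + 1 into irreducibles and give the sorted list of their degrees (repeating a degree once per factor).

4

Write h(y) = y^4 + y^3 + 1.
Roots in GF(2): h(0) = 1; h(1) = 1.
Complete factorization: h(y) = (y^4 + y^3 + 1).
Factor degrees with multiplicity: 4 = 4.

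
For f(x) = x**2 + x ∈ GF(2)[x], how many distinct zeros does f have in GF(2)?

Evaluate at each of the 2 elements of GF(2):
f(0) = 0 → root; f(1) = 0 → root.
Roots: {0, 1}.

2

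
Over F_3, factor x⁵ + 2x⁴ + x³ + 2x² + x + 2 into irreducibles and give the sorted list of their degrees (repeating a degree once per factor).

1, 1, 1, 1, 1

Write h(x) = x⁵ + 2x⁴ + x³ + 2x² + x + 2.
Roots in F_3: h(0) = 2; h(1) = 0 → root; h(2) = 0 → root.
Linear factors from roots: (x + 2), (x + 1).
Complete factorization: h(x) = (x + 1)^2·(x + 2)^3.
Factor degrees with multiplicity: 1 + 1 + 1 + 1 + 1 = 5.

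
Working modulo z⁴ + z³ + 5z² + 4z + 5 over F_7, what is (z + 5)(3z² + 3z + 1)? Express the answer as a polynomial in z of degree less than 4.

Multiply in F_7[z]: (z + 5)·(3z² + 3z + 1) = 3z³ + 4z² + 2z + 5.
Reduced: 3z³ + 4z² + 2z + 5.

3z^3 + 4z^2 + 2z + 5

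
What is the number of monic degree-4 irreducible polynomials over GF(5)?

x^(5^4) − x is the product of all monic irreducibles of degree dividing 4; Möbius inversion gives N = (1/4) Σ μ(4/d)·5^d.
Divisors of 4: 1, 2, 4; μ(4/d) for each: 0, -1, 1.
Σ = − 5^2 + 5^4 = 600.
N = 600/4 = 150.

150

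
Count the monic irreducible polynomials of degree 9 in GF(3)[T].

2184

The number of monic irreducibles of degree 9 over GF(3) is (1/9)·Σ_{d∣9} μ(9/d) 3^d.
Divisors of 9: 1, 3, 9; μ(9/d) for each: 0, -1, 1.
Σ = − 3^3 + 3^9 = 19656.
N = 19656/9 = 2184.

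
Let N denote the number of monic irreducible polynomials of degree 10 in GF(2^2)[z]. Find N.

By the necklace-counting formula, N_4(10) = (1/10) Σ_{d|10} μ(10/d)·4^d.
Divisors of 10: 1, 2, 5, 10; μ(10/d) for each: 1, -1, -1, 1.
Σ = 4^1 − 4^2 − 4^5 + 4^10 = 1047540.
N = 1047540/10 = 104754.

104754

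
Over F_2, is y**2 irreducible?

No

Write m(y) = y**2.
Check for roots in F_2: m(0) = 0 → root; m(1) = 1.
m(0) = 0, so (y) divides m(y); m is reducible.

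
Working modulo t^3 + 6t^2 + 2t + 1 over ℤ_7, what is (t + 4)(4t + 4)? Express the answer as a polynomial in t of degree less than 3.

Multiply in ℤ_7[t]: (t + 4)·(4t + 4) = 4t^2 + 6t + 2.
Reduced: 4t^2 + 6t + 2.

4t^2 + 6t + 2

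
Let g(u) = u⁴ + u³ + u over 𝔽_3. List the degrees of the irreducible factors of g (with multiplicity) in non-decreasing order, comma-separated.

Roots in 𝔽_3: g(0) = 0 → root; g(1) = 0 → root; g(2) = 2.
Linear factors from roots: (u), (u - 1).
Complete factorization: g(u) = (u)·(u - 1)·(u² - u - 1).
Factor degrees with multiplicity: 1 + 1 + 2 = 4.

1, 1, 2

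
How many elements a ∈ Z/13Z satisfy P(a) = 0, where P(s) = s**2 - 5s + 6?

Evaluate at each of the 13 elements of Z/13Z:
P(0) = 6; P(1) = 2; P(2) = 0 → root; P(3) = 0 → root; P(4) = 2; P(5) = 6; P(6) = 12; P(7) = 7; P(8) = 4; P(9) = 3; P(10) = 4; P(11) = 7; P(12) = 12.
Roots: {2, 3}.

2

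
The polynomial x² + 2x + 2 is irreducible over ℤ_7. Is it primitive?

No

Write f(x) = x² + 2x + 2.
|GF(7^2)^×| = 7^2 − 1 = 48. Prime factorization: 48 = 2^4·3.
f is primitive ⇔ x has order 48 in GF(7)[x]/(f), i.e. x^(48/q) ≠ 1 for each prime q | 48.
x^(24) mod f = 1
x^(16) mod f = 4.
Since x^(24) = 1, the order of x divides 24 < 48; not primitive.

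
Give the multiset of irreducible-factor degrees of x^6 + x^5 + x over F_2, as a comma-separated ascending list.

1, 2, 3

Write f(x) = x^6 + x^5 + x.
Roots in F_2: f(0) = 0 → root; f(1) = 1.
Linear factors from roots: (x).
Complete factorization: f(x) = (x)·(x^2 + x + 1)·(x^3 + x + 1).
Factor degrees with multiplicity: 1 + 2 + 3 = 6.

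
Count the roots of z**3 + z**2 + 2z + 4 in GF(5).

1

Write P(z) = z**3 + z**2 + 2z + 4.
Evaluate at each of the 5 elements of GF(5):
P(0) = 4; P(1) = 3; P(2) = 0 → root; P(3) = 1; P(4) = 2.
Roots: {2}.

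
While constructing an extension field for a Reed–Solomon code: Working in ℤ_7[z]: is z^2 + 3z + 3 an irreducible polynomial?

No

Write f(z) = z^2 + 3z + 3.
Check for roots in ℤ_7: f(0) = 3; f(1) = 0 → root; f(2) = 6; f(3) = 0 → root; f(4) = 3; f(5) = 1; f(6) = 1.
f(1) = 0, so (z − 1) divides f(z); f is reducible.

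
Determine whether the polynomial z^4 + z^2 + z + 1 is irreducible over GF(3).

Write m(z) = z^4 + z^2 + z + 1.
Check for roots in GF(3): m(0) = 1; m(1) = 1; m(2) = 2.
No roots, so no linear factors.
Monic irreducibles of degree 2 over GF(3): z^2 + 1, z^2 + z - 1, z^2 - z - 1.
None of them divide m (all give nonzero remainder).
No irreducible factor of degree ≤ 2 exists, so m is irreducible over GF(3).

Yes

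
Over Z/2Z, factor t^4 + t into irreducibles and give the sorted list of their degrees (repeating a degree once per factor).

Write g(t) = t^4 + t.
Roots in Z/2Z: g(0) = 0 → root; g(1) = 0 → root.
Linear factors from roots: (t), (t + 1).
Complete factorization: g(t) = (t)·(t + 1)·(t^2 + t + 1).
Factor degrees with multiplicity: 1 + 1 + 2 = 4.

1, 1, 2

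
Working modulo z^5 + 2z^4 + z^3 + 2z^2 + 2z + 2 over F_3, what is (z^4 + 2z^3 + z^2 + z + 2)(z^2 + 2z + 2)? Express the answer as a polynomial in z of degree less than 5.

Multiply in F_3[z]: (z^4 + 2z^3 + z^2 + z + 2)·(z^2 + 2z + 2) = z^6 + z^5 + z^4 + z^3 + 1.
Reduce using z^5 ≡ z^4 + 2z^3 + z^2 + z + 1 (mod z^5 + 2z^4 + z^3 + 2z^2 + 2z + 2).
Reduced: 2z^4.

2z^4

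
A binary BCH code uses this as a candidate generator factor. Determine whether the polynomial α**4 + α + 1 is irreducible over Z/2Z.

Yes

Write m(α) = α**4 + α + 1.
Check for roots in Z/2Z: m(0) = 1; m(1) = 1.
No roots, so no linear factors.
Monic irreducibles of degree 2 over GF(2): α**2 + α + 1.
None of them divide m (all give nonzero remainder).
No irreducible factor of degree ≤ 2 exists, so m is irreducible over GF(2).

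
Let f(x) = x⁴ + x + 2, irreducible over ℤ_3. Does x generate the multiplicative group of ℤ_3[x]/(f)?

Yes

|GF(3^4)^×| = 3^4 − 1 = 80. Prime factorization: 80 = 2^4·5.
f is primitive ⇔ x has order 80 in GF(3)[x]/(f), i.e. x^(80/q) ≠ 1 for each prime q | 80.
x^(40) mod f = 2.
x^(16) mod f = 2x³ + x + 2.
None equal 1, so x has full order 80; f is primitive.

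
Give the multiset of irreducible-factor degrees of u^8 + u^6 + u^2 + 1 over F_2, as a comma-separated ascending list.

Write h(u) = u^8 + u^6 + u^2 + 1.
Roots in F_2: h(0) = 1; h(1) = 0 → root.
Linear factors from roots: (u + 1).
Complete factorization: h(u) = (u + 1)^4·(u^2 + u + 1)^2.
Factor degrees with multiplicity: 1 + 1 + 1 + 1 + 2 + 2 = 8.

1, 1, 1, 1, 2, 2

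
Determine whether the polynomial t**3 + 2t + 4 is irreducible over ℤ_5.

Write P(t) = t**3 + 2t + 4.
Check for roots in ℤ_5: P(0) = 4; P(1) = 2; P(2) = 1; P(3) = 2; P(4) = 1.
No roots. A degree-3 polynomial over a field with no linear factor is irreducible.

Yes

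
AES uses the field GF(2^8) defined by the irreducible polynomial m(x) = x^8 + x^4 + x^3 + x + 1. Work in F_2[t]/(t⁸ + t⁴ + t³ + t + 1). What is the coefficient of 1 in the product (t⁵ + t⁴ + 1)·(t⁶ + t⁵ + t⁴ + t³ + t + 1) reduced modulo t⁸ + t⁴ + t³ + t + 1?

1

Multiply in F_2[t]: (t⁵ + t⁴ + 1)·(t⁶ + t⁵ + t⁴ + t³ + t + 1) = t¹¹ + t⁷ + t⁵ + t³ + t + 1.
Reduce using t⁸ ≡ t⁴ + t³ + t + 1 (mod t⁸ + t⁴ + t³ + t + 1).
Reduced: t⁶ + t⁵ + t⁴ + t + 1.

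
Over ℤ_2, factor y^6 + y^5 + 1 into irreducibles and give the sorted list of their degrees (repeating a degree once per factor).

6

Write g(y) = y^6 + y^5 + 1.
Roots in ℤ_2: g(0) = 1; g(1) = 1.
Complete factorization: g(y) = (y^6 + y^5 + 1).
Factor degrees with multiplicity: 6 = 6.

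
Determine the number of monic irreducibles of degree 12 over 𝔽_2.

Gauss's count: N_{2}(12) = (1/12) Σ_{d|12} μ(12/d)·2^d.
Divisors of 12: 1, 2, 3, 4, 6, 12; μ(12/d) for each: 0, 1, 0, -1, -1, 1.
Σ = 2^2 − 2^4 − 2^6 + 2^12 = 4020.
N = 4020/12 = 335.

335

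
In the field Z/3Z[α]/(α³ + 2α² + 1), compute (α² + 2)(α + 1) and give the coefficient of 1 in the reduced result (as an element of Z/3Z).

Multiply in Z/3Z[α]: (α² + 2)·(α + 1) = α³ + α² + 2α + 2.
Reduce using α³ ≡ α² + 2 (mod α³ + 2α² + 1).
Reduced: 2α² + 2α + 1.

1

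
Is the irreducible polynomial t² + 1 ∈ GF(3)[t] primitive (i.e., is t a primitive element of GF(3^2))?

Write f(t) = t² + 1.
|GF(3^2)^×| = 3^2 − 1 = 8. Prime factorization: 8 = 2^3.
f is primitive ⇔ t has order 8 in GF(3)[t]/(f), i.e. t^(8/q) ≠ 1 for each prime q | 8.
t^(4) mod f = 1
Since t^(4) = 1, the order of t divides 4 < 8; not primitive.

No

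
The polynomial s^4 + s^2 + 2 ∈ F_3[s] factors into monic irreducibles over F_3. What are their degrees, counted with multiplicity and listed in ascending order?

4

Write h(s) = s^4 + s^2 + 2.
Roots in F_3: h(0) = 2; h(1) = 1; h(2) = 1.
Complete factorization: h(s) = (s^4 + s^2 + 2).
Factor degrees with multiplicity: 4 = 4.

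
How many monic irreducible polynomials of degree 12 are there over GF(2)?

x^(2^12) − x is the product of all monic irreducibles of degree dividing 12; Möbius inversion gives N = (1/12) Σ μ(12/d)·2^d.
Divisors of 12: 1, 2, 3, 4, 6, 12; μ(12/d) for each: 0, 1, 0, -1, -1, 1.
Σ = 2^2 − 2^4 − 2^6 + 2^12 = 4020.
N = 4020/12 = 335.

335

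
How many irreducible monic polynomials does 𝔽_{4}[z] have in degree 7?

2340

The number of monic irreducibles of degree 7 over GF(4) is (1/7)·Σ_{d∣7} μ(7/d) 4^d.
Divisors of 7: 1, 7; μ(7/d) for each: -1, 1.
Σ = − 4^1 + 4^7 = 16380.
N = 16380/7 = 2340.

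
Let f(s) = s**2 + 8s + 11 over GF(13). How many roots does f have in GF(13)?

Evaluate at each of the 13 elements of GF(13):
f(0) = 11; f(1) = 7; f(2) = 5; f(3) = 5; f(4) = 7; f(5) = 11; f(6) = 4; f(7) = 12; f(8) = 9; f(9) = 8; f(10) = 9; f(11) = 12; f(12) = 4.
No element is a root.

0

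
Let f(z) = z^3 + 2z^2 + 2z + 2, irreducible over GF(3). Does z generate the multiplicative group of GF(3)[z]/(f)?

|GF(3^3)^×| = 3^3 − 1 = 26. Prime factorization: 26 = 2·13.
f is primitive ⇔ z has order 26 in GF(3)[z]/(f), i.e. z^(26/q) ≠ 1 for each prime q | 26.
z^(13) mod f = 1
z^(2) mod f = z^2.
Since z^(13) = 1, the order of z divides 13 < 26; not primitive.

No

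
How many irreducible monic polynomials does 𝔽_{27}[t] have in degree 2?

351

Gauss's count: N_{27}(2) = (1/2) Σ_{d|2} μ(2/d)·27^d.
Divisors of 2: 1, 2; μ(2/d) for each: -1, 1.
Σ = − 27^1 + 27^2 = 702.
N = 702/2 = 351.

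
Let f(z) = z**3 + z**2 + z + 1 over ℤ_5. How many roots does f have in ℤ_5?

Evaluate at each of the 5 elements of ℤ_5:
f(0) = 1; f(1) = 4; f(2) = 0 → root; f(3) = 0 → root; f(4) = 0 → root.
Roots: {2, 3, 4}.

3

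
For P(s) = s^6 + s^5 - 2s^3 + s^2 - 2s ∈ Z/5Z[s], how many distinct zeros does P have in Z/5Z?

Evaluate at each of the 5 elements of Z/5Z:
P(0) = 0 → root; P(1) = 4; P(2) = 0 → root; P(3) = 1; P(4) = 0 → root.
Roots: {0, 2, 4}.

3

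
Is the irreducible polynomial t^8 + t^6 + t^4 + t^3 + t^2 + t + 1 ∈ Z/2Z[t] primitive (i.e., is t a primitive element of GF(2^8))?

Yes

Write f(t) = t^8 + t^6 + t^4 + t^3 + t^2 + t + 1.
|GF(2^8)^×| = 2^8 − 1 = 255. Prime factorization: 255 = 3·5·17.
f is primitive ⇔ t has order 255 in GF(2)[t]/(f), i.e. t^(255/q) ≠ 1 for each prime q | 255.
t^(85) mod f = t^4 + t^3 + t.
t^(51) mod f = t^6 + t^3.
t^(15) mod f = t^6 + t + 1.
None equal 1, so t has full order 255; f is primitive.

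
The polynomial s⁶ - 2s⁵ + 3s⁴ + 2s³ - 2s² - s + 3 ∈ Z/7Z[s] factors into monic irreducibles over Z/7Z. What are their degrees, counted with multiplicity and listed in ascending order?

Write f(s) = s⁶ - 2s⁵ + 3s⁴ + 2s³ - 2s² - s + 3.
Complete factorization: f(s) = (s⁶ - 2s⁵ + 3s⁴ + 2s³ - 2s² - s + 3).
Factor degrees with multiplicity: 6 = 6.

6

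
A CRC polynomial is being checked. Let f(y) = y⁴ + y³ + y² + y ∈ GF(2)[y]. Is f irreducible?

No

Check for roots in GF(2): f(0) = 0 → root; f(1) = 0 → root.
f(0) = 0, so (y) divides f(y); f is reducible.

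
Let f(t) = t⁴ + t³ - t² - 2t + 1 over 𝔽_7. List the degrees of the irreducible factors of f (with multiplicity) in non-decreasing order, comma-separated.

1, 3

Linear factors from roots: (t - 1).
Complete factorization: f(t) = (t - 1)·(t³ + 2t² + t - 1).
Factor degrees with multiplicity: 1 + 3 = 4.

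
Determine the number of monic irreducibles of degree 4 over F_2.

The number of monic irreducibles of degree 4 over GF(2) is (1/4)·Σ_{d∣4} μ(4/d) 2^d.
Divisors of 4: 1, 2, 4; μ(4/d) for each: 0, -1, 1.
Σ = − 2^2 + 2^4 = 12.
N = 12/4 = 3.

3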